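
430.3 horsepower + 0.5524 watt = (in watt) 3.209e+05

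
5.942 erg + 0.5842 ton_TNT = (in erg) 2.444e+16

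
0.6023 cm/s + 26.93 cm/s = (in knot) 0.5352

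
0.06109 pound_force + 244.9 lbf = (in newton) 1090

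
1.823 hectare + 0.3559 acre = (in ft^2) 2.117e+05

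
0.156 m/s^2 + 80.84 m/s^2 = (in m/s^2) 81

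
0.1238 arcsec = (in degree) 3.439e-05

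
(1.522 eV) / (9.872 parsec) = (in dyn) 8.005e-32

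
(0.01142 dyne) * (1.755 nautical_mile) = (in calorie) 8.871e-05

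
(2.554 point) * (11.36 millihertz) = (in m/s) 1.024e-05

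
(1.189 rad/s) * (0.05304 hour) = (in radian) 227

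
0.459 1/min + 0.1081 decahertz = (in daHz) 0.1089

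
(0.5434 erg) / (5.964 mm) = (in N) 9.111e-06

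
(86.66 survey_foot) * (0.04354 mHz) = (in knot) 0.002236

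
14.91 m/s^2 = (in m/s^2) 14.91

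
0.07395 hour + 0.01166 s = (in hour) 0.07395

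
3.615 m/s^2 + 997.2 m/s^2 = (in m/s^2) 1001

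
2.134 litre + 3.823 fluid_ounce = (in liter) 2.247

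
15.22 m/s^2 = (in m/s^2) 15.22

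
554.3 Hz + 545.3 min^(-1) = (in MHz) 0.0005634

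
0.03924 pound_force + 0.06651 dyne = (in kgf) 0.0178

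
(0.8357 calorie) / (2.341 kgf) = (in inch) 5.996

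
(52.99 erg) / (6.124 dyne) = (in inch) 3.407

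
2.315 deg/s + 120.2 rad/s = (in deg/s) 6889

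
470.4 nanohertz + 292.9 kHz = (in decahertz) 2.929e+04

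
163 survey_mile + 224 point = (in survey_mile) 163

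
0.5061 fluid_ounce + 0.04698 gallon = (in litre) 0.1928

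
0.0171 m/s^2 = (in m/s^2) 0.0171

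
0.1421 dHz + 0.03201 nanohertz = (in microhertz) 1.421e+04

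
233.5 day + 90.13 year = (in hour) 7.951e+05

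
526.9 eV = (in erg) 8.442e-10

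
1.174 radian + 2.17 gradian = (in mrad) 1208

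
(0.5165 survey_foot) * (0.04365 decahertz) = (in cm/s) 6.872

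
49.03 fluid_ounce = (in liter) 1.45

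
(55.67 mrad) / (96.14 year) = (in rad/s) 1.836e-11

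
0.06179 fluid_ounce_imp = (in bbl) 1.104e-05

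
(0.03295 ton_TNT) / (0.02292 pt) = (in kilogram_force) 1.739e+12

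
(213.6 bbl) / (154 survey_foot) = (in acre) 0.0001788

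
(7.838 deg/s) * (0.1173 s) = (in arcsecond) 3310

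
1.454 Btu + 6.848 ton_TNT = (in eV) 1.788e+29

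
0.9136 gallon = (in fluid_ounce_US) 116.9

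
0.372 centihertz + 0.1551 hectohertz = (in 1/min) 930.8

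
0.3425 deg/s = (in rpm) 0.05708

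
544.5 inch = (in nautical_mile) 0.007468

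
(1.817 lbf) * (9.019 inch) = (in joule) 1.852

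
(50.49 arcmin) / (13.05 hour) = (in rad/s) 3.126e-07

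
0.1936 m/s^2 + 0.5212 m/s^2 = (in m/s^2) 0.7148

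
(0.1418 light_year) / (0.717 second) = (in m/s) 1.871e+15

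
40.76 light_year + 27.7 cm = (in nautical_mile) 2.082e+14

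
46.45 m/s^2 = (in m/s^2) 46.45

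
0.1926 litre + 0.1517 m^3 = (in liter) 151.9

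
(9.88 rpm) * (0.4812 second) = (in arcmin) 1712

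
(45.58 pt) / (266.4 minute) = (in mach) 2.954e-09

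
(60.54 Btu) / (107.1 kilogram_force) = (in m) 60.81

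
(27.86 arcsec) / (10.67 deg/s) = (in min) 1.209e-05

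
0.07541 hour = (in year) 8.608e-06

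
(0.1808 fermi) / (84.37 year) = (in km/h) 2.446e-25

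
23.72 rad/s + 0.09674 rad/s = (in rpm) 227.4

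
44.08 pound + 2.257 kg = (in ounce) 784.9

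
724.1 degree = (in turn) 2.011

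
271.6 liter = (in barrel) 1.708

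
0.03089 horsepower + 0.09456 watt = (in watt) 23.13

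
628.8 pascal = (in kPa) 0.6288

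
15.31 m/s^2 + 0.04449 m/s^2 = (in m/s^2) 15.35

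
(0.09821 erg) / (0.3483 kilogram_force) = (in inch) 1.132e-07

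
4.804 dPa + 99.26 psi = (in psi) 99.26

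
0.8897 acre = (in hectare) 0.36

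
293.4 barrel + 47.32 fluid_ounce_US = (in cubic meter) 46.65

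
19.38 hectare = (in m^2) 1.938e+05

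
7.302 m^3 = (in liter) 7302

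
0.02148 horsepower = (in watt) 16.02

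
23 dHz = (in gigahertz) 2.3e-09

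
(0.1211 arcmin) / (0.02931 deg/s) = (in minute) 0.001148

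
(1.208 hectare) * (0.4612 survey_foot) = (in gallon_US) 4.486e+05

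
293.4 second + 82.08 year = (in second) 2.588e+09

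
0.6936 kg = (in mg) 6.936e+05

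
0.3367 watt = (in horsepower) 0.0004515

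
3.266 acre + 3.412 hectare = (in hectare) 4.734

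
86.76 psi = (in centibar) 598.2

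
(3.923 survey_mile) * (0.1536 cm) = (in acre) 0.002396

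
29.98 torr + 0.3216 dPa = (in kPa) 3.997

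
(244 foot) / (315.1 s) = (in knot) 0.4588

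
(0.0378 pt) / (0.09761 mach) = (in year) 1.272e-14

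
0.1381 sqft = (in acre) 3.17e-06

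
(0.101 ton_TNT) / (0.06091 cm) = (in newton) 6.938e+11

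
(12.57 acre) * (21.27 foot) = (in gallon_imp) 7.254e+07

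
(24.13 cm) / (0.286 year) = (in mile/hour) 5.985e-08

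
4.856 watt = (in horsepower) 0.006512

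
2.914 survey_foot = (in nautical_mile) 0.0004796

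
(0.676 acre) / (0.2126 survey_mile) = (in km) 0.007996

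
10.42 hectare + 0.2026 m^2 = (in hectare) 10.42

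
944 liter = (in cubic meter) 0.944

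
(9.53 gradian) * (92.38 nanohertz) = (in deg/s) 7.923e-07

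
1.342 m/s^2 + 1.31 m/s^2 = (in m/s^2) 2.652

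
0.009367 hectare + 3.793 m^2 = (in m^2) 97.46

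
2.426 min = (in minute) 2.426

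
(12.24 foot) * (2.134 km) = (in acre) 1.967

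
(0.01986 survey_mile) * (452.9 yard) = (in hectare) 1.324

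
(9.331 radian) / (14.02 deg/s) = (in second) 38.13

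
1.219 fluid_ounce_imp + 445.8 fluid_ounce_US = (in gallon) 3.492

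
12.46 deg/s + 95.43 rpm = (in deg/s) 585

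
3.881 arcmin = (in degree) 0.06468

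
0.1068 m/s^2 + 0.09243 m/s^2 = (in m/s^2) 0.1992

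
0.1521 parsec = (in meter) 4.693e+15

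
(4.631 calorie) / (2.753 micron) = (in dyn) 7.038e+11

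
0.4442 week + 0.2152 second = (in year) 0.008519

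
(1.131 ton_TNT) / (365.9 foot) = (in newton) 4.243e+07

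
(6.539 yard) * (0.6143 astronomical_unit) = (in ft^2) 5.915e+12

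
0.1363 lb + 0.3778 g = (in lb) 0.1371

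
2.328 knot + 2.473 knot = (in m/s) 2.47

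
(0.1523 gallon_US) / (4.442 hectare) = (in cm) 1.298e-06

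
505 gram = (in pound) 1.113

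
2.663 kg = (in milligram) 2.663e+06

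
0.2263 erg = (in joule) 2.263e-08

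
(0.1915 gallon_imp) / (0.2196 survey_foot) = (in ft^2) 0.14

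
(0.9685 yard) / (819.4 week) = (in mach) 5.248e-12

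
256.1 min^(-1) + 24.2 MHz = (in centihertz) 2.42e+09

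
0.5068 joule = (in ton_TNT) 1.211e-10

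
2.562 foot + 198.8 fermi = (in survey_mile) 0.0004852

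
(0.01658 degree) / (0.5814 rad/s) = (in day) 5.761e-09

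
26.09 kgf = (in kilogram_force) 26.09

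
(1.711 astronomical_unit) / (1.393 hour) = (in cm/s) 5.104e+09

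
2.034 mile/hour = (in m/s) 0.9093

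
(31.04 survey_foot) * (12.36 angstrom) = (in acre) 2.89e-12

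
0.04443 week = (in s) 2.687e+04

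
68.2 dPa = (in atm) 6.731e-05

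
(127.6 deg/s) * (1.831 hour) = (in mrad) 1.468e+07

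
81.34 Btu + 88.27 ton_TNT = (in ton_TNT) 88.27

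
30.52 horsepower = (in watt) 2.276e+04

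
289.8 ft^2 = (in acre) 0.006653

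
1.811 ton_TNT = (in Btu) 7.182e+06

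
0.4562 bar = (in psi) 6.617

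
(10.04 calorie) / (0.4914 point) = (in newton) 2.423e+05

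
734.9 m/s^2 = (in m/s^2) 734.9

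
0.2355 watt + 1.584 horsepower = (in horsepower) 1.584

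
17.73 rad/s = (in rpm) 169.3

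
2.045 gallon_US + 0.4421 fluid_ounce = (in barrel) 0.04877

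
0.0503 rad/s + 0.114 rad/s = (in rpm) 1.569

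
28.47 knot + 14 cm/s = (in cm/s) 1479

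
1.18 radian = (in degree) 67.61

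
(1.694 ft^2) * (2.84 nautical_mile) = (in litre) 8.278e+05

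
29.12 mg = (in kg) 2.912e-05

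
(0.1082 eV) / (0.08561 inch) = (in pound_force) 1.792e-18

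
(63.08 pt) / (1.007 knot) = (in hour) 1.193e-05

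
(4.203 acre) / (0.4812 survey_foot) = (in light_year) 1.226e-11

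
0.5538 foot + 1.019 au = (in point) 4.321e+14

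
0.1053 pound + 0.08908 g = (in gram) 47.85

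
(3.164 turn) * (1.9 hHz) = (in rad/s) 3777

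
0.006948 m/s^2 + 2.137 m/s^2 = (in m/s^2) 2.144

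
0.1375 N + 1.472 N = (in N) 1.609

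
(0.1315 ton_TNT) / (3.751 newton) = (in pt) 4.158e+11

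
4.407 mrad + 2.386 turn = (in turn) 2.387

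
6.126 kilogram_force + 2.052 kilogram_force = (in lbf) 18.03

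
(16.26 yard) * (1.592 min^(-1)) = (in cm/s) 39.45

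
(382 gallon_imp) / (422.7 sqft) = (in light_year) 4.674e-18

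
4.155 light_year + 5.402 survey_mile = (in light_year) 4.155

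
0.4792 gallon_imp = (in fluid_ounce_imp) 76.67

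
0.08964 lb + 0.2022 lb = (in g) 132.4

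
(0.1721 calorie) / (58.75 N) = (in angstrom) 1.226e+08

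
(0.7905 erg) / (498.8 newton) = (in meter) 1.585e-10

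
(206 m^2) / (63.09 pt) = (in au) 6.187e-08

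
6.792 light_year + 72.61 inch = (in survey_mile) 3.993e+13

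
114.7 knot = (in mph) 132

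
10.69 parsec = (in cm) 3.299e+19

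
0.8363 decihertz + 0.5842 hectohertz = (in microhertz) 5.85e+07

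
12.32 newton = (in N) 12.32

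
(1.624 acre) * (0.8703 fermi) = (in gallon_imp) 1.258e-09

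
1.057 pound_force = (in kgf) 0.4794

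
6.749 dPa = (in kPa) 0.0006749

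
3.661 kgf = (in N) 35.9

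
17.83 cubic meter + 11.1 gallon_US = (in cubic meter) 17.87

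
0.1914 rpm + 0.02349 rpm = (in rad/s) 0.0225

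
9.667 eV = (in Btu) 1.468e-21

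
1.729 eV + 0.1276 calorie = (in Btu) 0.000506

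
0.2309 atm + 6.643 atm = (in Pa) 6.965e+05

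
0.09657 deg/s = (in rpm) 0.0161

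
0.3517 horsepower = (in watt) 262.3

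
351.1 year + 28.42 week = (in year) 351.6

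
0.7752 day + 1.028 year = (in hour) 9024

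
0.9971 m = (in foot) 3.271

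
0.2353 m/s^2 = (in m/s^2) 0.2353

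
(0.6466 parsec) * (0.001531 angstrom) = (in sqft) 3.288e+04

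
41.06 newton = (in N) 41.06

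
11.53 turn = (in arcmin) 2.49e+05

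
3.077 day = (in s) 2.659e+05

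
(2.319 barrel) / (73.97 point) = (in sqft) 152.1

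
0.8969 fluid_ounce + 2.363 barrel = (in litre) 375.7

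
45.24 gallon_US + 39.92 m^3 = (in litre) 4.009e+04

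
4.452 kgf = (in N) 43.66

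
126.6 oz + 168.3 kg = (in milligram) 1.719e+08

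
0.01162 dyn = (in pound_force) 2.612e-08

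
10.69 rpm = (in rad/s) 1.119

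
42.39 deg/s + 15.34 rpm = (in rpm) 22.41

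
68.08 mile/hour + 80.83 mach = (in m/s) 2.755e+04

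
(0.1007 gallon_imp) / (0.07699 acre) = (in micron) 1.469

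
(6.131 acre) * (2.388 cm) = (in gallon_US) 1.565e+05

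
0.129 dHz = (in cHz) 1.29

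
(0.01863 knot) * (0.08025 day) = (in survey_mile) 0.04129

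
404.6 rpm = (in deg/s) 2428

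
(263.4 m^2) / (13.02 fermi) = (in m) 2.023e+16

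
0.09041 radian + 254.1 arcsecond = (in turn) 0.01459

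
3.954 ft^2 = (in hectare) 3.673e-05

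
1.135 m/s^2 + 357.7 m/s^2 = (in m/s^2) 358.8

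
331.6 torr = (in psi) 6.412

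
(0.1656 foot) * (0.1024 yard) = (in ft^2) 0.05087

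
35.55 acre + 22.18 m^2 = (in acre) 35.56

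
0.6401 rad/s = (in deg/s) 36.68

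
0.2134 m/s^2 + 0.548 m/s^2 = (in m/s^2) 0.7614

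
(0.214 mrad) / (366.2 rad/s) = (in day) 6.764e-12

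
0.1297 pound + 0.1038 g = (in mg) 5.893e+04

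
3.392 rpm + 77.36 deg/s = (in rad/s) 1.705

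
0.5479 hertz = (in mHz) 547.9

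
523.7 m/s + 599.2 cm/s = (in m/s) 529.7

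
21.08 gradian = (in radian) 0.3311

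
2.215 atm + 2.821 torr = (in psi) 32.61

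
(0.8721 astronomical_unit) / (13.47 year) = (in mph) 687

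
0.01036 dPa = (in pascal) 0.001036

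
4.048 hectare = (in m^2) 4.048e+04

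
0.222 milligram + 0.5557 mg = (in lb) 1.715e-06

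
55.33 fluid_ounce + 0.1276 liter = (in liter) 1.764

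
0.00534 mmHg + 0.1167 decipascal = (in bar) 7.236e-06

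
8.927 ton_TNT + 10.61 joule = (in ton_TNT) 8.927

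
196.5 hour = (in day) 8.188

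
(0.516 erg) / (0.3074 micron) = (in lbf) 0.03774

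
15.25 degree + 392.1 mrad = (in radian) 0.6583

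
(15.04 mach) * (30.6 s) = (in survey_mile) 97.37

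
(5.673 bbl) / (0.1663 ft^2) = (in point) 1.655e+05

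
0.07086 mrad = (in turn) 1.128e-05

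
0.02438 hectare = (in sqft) 2624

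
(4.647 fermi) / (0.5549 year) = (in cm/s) 2.656e-20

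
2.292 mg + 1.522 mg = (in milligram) 3.814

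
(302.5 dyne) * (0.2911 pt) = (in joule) 3.106e-07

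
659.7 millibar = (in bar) 0.6597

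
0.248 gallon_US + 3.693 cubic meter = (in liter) 3694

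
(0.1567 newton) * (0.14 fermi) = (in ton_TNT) 5.243e-27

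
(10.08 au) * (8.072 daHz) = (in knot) 2.366e+14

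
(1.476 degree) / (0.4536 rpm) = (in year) 1.72e-08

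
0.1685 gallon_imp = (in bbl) 0.004818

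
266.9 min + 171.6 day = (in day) 171.8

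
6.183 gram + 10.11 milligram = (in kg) 0.006193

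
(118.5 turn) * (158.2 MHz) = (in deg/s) 6.749e+12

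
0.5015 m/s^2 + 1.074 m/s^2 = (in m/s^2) 1.575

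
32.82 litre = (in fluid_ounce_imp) 1155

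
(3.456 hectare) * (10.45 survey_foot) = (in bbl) 6.924e+05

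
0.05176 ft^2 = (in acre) 1.188e-06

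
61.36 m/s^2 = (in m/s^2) 61.36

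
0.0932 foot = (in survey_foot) 0.0932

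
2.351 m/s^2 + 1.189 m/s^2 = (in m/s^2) 3.54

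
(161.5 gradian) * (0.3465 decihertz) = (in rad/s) 0.0879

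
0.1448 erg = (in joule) 1.448e-08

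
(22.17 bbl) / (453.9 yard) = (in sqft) 0.09141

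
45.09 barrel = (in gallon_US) 1894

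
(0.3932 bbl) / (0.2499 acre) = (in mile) 3.841e-08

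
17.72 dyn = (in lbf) 3.984e-05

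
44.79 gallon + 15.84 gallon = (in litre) 229.5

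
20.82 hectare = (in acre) 51.45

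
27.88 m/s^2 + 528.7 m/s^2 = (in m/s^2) 556.6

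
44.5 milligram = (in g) 0.0445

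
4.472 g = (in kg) 0.004472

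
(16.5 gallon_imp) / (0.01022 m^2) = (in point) 2.081e+04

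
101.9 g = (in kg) 0.1019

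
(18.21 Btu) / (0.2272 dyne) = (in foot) 2.774e+10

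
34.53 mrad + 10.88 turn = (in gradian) 4354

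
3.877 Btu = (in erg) 4.09e+10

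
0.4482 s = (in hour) 0.0001245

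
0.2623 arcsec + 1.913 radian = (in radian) 1.913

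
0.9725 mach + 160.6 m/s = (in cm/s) 4.917e+04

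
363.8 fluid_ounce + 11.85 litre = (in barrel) 0.1422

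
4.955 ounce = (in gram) 140.5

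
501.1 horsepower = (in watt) 3.737e+05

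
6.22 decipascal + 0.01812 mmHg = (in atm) 2.998e-05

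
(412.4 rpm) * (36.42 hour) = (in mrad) 5.662e+09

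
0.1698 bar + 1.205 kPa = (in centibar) 18.18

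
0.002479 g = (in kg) 2.479e-06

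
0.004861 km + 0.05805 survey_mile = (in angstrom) 9.828e+11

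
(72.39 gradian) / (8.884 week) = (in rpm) 2.021e-06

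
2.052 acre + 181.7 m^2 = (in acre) 2.097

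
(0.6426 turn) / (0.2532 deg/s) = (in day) 0.01057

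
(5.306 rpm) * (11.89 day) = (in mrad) 5.708e+08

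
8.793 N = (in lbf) 1.977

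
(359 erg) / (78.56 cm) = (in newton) 4.57e-05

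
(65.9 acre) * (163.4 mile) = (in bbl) 4.411e+11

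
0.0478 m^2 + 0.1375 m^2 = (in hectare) 1.853e-05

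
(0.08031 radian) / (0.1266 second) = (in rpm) 6.058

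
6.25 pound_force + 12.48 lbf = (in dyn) 8.332e+06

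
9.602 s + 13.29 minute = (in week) 0.001334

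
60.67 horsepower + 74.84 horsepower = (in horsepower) 135.5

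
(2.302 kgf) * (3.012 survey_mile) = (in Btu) 103.7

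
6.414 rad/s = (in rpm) 61.25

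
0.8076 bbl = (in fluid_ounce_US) 4342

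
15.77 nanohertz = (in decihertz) 1.577e-07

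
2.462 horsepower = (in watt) 1836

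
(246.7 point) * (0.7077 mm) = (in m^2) 6.159e-05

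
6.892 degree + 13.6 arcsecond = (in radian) 0.1204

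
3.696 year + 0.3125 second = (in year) 3.696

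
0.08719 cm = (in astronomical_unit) 5.828e-15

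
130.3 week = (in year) 2.499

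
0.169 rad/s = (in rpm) 1.614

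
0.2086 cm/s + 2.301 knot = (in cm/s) 118.6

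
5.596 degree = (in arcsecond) 2.015e+04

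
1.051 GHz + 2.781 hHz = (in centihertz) 1.051e+11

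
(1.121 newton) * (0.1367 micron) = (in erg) 1.532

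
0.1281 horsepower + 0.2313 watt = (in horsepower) 0.1284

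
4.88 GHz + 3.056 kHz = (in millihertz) 4.88e+12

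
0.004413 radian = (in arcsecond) 910.2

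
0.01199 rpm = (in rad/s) 0.001256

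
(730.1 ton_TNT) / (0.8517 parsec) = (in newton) 0.0001162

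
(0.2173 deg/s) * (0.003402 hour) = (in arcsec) 9581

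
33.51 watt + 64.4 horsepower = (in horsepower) 64.44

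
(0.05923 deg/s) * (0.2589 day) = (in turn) 3.68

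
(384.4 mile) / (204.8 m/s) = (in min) 50.34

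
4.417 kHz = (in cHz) 4.417e+05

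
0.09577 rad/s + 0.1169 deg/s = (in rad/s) 0.09781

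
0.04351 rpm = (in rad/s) 0.004556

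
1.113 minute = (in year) 2.118e-06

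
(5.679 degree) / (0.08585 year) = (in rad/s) 3.661e-08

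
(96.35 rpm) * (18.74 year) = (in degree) 3.416e+11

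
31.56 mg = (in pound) 6.958e-05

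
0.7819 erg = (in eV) 4.88e+11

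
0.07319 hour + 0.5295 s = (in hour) 0.07334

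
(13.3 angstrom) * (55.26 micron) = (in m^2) 7.35e-14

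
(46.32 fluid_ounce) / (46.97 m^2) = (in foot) 9.568e-05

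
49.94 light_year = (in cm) 4.725e+19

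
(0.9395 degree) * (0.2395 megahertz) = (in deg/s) 2.25e+05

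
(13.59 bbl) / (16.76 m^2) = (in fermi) 1.289e+14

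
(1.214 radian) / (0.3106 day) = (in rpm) 0.000432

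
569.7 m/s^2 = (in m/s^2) 569.7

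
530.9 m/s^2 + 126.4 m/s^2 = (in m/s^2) 657.3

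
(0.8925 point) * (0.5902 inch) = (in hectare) 4.72e-10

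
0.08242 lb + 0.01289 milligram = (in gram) 37.39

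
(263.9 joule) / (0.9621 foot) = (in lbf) 202.3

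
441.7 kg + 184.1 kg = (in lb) 1380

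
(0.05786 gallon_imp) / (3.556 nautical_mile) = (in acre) 9.87e-12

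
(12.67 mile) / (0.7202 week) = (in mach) 0.0001375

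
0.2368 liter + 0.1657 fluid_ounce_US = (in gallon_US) 0.06385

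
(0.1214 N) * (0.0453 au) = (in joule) 8.227e+08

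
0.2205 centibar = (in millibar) 2.205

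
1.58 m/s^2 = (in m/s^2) 1.58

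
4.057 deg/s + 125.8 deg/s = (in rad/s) 2.266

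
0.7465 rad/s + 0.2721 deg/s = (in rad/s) 0.7512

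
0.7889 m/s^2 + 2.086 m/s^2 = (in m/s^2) 2.875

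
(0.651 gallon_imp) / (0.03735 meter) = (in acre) 1.958e-05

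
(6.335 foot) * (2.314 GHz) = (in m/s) 4.468e+09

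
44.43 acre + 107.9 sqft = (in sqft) 1.935e+06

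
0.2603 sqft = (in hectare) 2.418e-06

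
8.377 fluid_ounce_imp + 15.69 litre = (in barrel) 0.1002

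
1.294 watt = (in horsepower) 0.001735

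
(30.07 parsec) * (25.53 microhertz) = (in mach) 6.957e+10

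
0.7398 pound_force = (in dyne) 3.291e+05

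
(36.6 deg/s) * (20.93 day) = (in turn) 1.838e+05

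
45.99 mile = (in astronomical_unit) 4.948e-07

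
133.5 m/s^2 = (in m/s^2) 133.5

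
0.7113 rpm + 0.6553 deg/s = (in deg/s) 4.923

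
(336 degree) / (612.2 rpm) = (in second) 0.09147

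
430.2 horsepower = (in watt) 3.208e+05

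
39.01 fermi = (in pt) 1.106e-10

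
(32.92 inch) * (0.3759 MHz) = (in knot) 6.11e+05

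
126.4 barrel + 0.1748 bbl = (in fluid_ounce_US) 6.805e+05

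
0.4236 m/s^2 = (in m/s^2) 0.4236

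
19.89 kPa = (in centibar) 19.89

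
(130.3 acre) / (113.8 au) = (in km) 3.097e-11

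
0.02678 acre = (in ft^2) 1167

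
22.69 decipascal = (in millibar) 0.02269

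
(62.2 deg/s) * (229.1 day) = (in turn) 3.42e+06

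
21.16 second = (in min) 0.3527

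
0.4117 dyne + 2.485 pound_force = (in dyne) 1.105e+06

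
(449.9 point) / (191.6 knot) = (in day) 1.864e-08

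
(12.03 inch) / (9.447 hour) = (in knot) 1.746e-05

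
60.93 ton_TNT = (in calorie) 6.093e+10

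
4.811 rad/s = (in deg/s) 275.6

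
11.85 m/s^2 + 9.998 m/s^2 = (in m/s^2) 21.85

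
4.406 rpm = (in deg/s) 26.44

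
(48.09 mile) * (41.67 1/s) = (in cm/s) 3.225e+08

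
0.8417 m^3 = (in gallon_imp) 185.1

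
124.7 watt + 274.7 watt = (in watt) 399.4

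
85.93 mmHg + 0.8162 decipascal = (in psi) 1.662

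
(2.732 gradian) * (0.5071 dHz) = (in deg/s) 0.1247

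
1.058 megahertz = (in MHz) 1.058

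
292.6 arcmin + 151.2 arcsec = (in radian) 0.08585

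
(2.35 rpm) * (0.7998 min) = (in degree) 676.6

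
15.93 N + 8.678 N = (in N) 24.61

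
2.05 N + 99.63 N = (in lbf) 22.86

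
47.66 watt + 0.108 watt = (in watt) 47.77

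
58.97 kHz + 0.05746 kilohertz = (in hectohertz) 590.3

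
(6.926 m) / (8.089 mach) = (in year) 7.974e-11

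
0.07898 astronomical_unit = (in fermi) 1.182e+25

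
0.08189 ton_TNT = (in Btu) 3.247e+05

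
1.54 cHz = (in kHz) 1.54e-05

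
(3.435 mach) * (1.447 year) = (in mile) 3.316e+07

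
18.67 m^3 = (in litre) 1.867e+04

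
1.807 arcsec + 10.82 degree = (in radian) 0.1889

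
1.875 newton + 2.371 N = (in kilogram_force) 0.433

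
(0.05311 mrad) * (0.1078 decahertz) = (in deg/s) 0.00328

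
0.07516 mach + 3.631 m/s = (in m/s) 29.22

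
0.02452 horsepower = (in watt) 18.28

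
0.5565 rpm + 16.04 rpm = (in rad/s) 1.738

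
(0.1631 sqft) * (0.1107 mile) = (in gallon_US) 713.1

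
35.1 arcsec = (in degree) 0.00975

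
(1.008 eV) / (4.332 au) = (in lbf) 5.602e-32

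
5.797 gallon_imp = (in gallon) 6.962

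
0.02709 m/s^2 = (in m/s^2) 0.02709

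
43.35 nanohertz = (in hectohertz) 4.335e-10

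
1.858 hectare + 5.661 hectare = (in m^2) 7.519e+04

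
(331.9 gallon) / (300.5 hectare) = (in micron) 0.4181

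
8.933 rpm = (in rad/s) 0.9355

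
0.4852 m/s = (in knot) 0.9432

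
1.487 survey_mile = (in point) 6.784e+06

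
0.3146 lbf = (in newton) 1.399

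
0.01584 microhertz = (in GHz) 1.584e-17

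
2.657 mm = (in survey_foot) 0.008717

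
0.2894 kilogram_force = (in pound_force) 0.638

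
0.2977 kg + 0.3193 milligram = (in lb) 0.6563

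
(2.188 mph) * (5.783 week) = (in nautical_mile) 1847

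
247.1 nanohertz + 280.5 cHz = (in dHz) 28.05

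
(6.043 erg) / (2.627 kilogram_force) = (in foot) 7.696e-08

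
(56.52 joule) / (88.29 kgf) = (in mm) 65.28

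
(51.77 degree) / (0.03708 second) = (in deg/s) 1396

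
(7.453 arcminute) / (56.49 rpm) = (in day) 4.242e-09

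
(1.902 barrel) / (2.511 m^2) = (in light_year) 1.273e-17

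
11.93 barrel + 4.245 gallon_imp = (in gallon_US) 506.2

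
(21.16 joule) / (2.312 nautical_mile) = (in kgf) 0.0005039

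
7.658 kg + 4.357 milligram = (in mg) 7.658e+06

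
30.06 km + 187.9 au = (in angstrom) 2.811e+23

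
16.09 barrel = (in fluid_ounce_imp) 9.003e+04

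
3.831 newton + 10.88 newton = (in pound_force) 3.307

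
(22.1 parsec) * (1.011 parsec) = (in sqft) 2.29e+35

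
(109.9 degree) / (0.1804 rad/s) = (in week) 1.758e-05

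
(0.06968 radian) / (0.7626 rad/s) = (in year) 2.897e-09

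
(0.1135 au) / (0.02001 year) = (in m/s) 2.691e+04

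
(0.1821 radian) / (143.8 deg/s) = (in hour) 2.015e-05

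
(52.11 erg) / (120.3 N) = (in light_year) 4.579e-24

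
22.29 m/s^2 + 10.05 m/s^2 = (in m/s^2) 32.34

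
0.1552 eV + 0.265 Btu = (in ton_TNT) 6.682e-08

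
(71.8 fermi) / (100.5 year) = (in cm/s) 2.265e-21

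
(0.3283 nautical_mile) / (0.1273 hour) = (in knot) 2.579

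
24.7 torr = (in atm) 0.0325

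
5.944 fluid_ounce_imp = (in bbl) 0.001062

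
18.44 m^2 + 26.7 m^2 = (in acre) 0.01115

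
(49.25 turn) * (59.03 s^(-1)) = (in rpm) 1.744e+05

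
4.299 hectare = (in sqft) 4.627e+05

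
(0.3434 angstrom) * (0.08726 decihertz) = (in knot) 5.825e-13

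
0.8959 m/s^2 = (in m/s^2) 0.8959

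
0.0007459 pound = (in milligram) 338.3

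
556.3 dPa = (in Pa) 55.63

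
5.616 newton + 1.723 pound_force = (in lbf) 2.986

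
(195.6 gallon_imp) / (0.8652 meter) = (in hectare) 0.0001028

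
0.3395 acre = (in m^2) 1374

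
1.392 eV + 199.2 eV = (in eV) 200.6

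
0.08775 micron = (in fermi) 8.775e+07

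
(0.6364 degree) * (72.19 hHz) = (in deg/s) 4594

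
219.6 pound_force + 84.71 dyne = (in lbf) 219.6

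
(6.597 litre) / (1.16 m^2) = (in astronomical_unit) 3.802e-14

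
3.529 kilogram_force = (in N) 34.61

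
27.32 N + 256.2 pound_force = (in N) 1167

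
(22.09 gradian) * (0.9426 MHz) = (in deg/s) 1.874e+07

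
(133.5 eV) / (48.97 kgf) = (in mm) 4.454e-17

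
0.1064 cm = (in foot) 0.003491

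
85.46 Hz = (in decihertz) 854.6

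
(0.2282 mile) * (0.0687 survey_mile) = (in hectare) 4.06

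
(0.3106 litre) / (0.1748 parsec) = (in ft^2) 6.198e-19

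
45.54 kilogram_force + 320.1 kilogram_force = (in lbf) 806.1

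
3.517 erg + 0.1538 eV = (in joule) 3.517e-07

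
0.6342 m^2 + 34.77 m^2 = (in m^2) 35.4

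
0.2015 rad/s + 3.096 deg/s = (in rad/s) 0.2555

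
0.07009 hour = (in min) 4.205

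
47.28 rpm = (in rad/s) 4.951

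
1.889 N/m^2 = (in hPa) 0.01889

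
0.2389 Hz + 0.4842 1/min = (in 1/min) 14.82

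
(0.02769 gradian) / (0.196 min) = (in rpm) 0.0003532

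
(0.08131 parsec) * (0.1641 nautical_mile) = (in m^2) 7.625e+17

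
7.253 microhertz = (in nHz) 7253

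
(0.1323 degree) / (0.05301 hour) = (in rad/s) 1.21e-05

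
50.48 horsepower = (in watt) 3.764e+04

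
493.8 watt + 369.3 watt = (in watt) 863.1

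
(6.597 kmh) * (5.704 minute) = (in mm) 6.272e+05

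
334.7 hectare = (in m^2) 3.347e+06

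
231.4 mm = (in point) 655.9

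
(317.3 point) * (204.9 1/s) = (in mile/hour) 51.31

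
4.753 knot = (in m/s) 2.445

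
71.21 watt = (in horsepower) 0.09549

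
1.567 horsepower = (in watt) 1169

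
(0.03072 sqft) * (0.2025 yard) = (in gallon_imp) 0.1162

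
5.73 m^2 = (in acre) 0.001416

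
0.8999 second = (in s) 0.8999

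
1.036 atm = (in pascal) 1.05e+05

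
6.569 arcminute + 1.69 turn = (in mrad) 1.062e+04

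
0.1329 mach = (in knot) 87.96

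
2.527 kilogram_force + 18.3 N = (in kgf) 4.393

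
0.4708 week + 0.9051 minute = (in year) 0.009031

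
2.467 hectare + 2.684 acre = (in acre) 8.78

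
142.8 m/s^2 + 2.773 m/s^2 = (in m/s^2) 145.6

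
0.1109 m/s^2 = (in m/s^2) 0.1109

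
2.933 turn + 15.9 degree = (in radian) 18.71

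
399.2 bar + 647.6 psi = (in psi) 6438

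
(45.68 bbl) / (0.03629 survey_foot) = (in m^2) 656.6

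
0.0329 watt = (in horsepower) 4.412e-05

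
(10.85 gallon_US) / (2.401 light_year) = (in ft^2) 1.946e-17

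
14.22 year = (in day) 5190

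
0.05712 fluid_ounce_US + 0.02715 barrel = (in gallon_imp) 0.9499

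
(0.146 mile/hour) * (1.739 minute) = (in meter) 6.81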